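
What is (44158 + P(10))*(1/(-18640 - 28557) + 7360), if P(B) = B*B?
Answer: 15373897875102/47197 ≈ 3.2574e+8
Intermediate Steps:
P(B) = B²
(44158 + P(10))*(1/(-18640 - 28557) + 7360) = (44158 + 10²)*(1/(-18640 - 28557) + 7360) = (44158 + 100)*(1/(-47197) + 7360) = 44258*(-1/47197 + 7360) = 44258*(347369919/47197) = 15373897875102/47197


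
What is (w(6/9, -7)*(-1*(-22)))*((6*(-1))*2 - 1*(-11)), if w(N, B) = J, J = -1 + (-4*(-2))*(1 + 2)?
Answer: -506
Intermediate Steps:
J = 23 (J = -1 + 8*3 = -1 + 24 = 23)
w(N, B) = 23
(w(6/9, -7)*(-1*(-22)))*((6*(-1))*2 - 1*(-11)) = (23*(-1*(-22)))*((6*(-1))*2 - 1*(-11)) = (23*22)*(-6*2 + 11) = 506*(-12 + 11) = 506*(-1) = -506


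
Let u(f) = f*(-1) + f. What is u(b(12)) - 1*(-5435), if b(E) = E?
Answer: 5435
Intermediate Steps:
u(f) = 0 (u(f) = -f + f = 0)
u(b(12)) - 1*(-5435) = 0 - 1*(-5435) = 0 + 5435 = 5435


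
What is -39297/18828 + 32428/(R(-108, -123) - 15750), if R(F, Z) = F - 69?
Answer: -45793989/11106428 ≈ -4.1232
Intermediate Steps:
R(F, Z) = -69 + F
-39297/18828 + 32428/(R(-108, -123) - 15750) = -39297/18828 + 32428/((-69 - 108) - 15750) = -39297*1/18828 + 32428/(-177 - 15750) = -13099/6276 + 32428/(-15927) = -13099/6276 + 32428*(-1/15927) = -13099/6276 - 32428/15927 = -45793989/11106428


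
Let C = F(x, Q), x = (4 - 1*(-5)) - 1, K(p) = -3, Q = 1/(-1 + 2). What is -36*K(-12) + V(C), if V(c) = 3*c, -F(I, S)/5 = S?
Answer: 93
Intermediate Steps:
Q = 1 (Q = 1/1 = 1)
x = 8 (x = (4 + 5) - 1 = 9 - 1 = 8)
F(I, S) = -5*S
C = -5 (C = -5*1 = -5)
-36*K(-12) + V(C) = -36*(-3) + 3*(-5) = 108 - 15 = 93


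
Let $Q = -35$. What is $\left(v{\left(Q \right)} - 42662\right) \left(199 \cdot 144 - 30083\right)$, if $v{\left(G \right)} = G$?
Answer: $60928619$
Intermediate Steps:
$\left(v{\left(Q \right)} - 42662\right) \left(199 \cdot 144 - 30083\right) = \left(-35 - 42662\right) \left(199 \cdot 144 - 30083\right) = - 42697 \left(28656 - 30083\right) = \left(-42697\right) \left(-1427\right) = 60928619$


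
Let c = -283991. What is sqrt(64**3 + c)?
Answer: I*sqrt(21847) ≈ 147.81*I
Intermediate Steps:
sqrt(64**3 + c) = sqrt(64**3 - 283991) = sqrt(262144 - 283991) = sqrt(-21847) = I*sqrt(21847)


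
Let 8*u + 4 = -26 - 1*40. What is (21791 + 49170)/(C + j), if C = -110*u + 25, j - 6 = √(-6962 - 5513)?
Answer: 281999014/3998069 - 1419220*I*√499/3998069 ≈ 70.534 - 7.9296*I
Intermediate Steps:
u = -35/4 (u = -½ + (-26 - 1*40)/8 = -½ + (-26 - 40)/8 = -½ + (⅛)*(-66) = -½ - 33/4 = -35/4 ≈ -8.7500)
j = 6 + 5*I*√499 (j = 6 + √(-6962 - 5513) = 6 + √(-12475) = 6 + 5*I*√499 ≈ 6.0 + 111.69*I)
C = 1975/2 (C = -110*(-35/4) + 25 = 1925/2 + 25 = 1975/2 ≈ 987.50)
(21791 + 49170)/(C + j) = (21791 + 49170)/(1975/2 + (6 + 5*I*√499)) = 70961/(1987/2 + 5*I*√499)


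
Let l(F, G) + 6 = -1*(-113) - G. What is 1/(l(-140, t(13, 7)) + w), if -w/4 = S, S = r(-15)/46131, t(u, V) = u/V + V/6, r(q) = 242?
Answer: 215278/22379269 ≈ 0.0096195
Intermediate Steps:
t(u, V) = V/6 + u/V (t(u, V) = u/V + V*(⅙) = u/V + V/6 = V/6 + u/V)
l(F, G) = 107 - G (l(F, G) = -6 + (-1*(-113) - G) = -6 + (113 - G) = 107 - G)
S = 242/46131 ≈ 0.0052459
w = -968/46131 (w = -4*242/46131 = -968/46131 ≈ -0.020984)
1/(l(-140, t(13, 7)) + w) = 1/((107 - ((⅙)*7 + 13/7)) - 968/46131) = 1/((107 - (7/6 + 13*(⅐))) - 968/46131) = 1/((107 - (7/6 + 13/7)) - 968/46131) = 1/((107 - 1*127/42) - 968/46131) = 1/((107 - 127/42) - 968/46131) = 1/(4367/42 - 968/46131) = 1/(22379269/215278) = 215278/22379269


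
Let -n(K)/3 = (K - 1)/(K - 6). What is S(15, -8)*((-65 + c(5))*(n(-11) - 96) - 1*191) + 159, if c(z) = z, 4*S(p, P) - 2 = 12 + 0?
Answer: 683237/34 ≈ 20095.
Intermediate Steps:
S(p, P) = 7/2 (S(p, P) = 1/2 + (12 + 0)/4 = 1/2 + (1/4)*12 = 1/2 + 3 = 7/2)
n(K) = -3*(-1 + K)/(-6 + K) (n(K) = -3*(K - 1)/(K - 6) = -3*(-1 + K)/(-6 + K))
S(15, -8)*((-65 + c(5))*(n(-11) - 96) - 1*191) + 159 = 7*((-65 + 5)*(3*(1 - 1*(-11))/(-6 - 11) - 96) - 1*191)/2 + 159 = 7*(-60*(3*(1 + 11)/(-17) - 96) - 191)/2 + 159 = 7*(-60*(3*(-1/17)*12 - 96) - 191)/2 + 159 = 7*(-60*(-36/17 - 96) - 191)/2 + 159 = 7*(-60*(-1668/17) - 191)/2 + 159 = 7*(100080/17 - 191)/2 + 159 = (7/2)*(96833/17) + 159 = 677831/34 + 159 = 683237/34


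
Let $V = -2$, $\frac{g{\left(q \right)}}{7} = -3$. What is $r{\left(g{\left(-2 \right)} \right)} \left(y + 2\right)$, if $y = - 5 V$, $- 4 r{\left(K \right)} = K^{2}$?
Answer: $-1323$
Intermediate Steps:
$g{\left(q \right)} = -21$ ($g{\left(q \right)} = 7 \left(-3\right) = -21$)
$r{\left(K \right)} = - \frac{K^{2}}{4}$
$y = 10$ ($y = \left(-5\right) \left(-2\right) = 10$)
$r{\left(g{\left(-2 \right)} \right)} \left(y + 2\right) = - \frac{\left(-21\right)^{2}}{4} \left(10 + 2\right) = \left(- \frac{1}{4}\right) 441 \cdot 12 = \left(- \frac{441}{4}\right) 12 = -1323$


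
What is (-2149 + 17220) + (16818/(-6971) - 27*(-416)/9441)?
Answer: 110198935835/7312579 ≈ 15070.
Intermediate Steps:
(-2149 + 17220) + (16818/(-6971) - 27*(-416)/9441) = 15071 + (16818*(-1/6971) + 11232*(1/9441)) = 15071 + (-16818/6971 + 1248/1049) = 15071 - 8942274/7312579 = 110198935835/7312579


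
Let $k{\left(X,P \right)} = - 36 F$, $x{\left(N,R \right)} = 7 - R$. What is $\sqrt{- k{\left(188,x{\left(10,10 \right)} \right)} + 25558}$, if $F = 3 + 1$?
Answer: $\sqrt{25702} \approx 160.32$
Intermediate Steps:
$F = 4$
$k{\left(X,P \right)} = -144$ ($k{\left(X,P \right)} = \left(-36\right) 4 = -144$)
$\sqrt{- k{\left(188,x{\left(10,10 \right)} \right)} + 25558} = \sqrt{\left(-1\right) \left(-144\right) + 25558} = \sqrt{144 + 25558} = \sqrt{25702}$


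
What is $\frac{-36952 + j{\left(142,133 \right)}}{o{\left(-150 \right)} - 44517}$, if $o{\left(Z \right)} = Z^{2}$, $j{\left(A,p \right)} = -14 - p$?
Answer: $\frac{37099}{22017} \approx 1.685$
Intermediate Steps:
$\frac{-36952 + j{\left(142,133 \right)}}{o{\left(-150 \right)} - 44517} = \frac{-36952 - 147}{\left(-150\right)^{2} - 44517} = \frac{-36952 - 147}{22500 - 44517} = \frac{-36952 - 147}{-22017} = \left(-37099\right) \left(- \frac{1}{22017}\right) = \frac{37099}{22017}$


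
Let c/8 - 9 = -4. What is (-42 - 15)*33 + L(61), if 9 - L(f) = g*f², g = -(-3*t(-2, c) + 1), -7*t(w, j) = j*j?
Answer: 17873743/7 ≈ 2.5534e+6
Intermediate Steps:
c = 40 (c = 72 + 8*(-4) = 72 - 32 = 40)
t(w, j) = -j²/7 (t(w, j) = -j*j/7 = -j²/7)
g = -4807/7 (g = -(-(-3)*40²/7 + 1) = -(-(-3)*1600/7 + 1) = -(-3*(-1600/7) + 1) = -(4800/7 + 1) = -1*4807/7 = -4807/7 ≈ -686.71)
L(f) = 9 + 4807*f²/7 (L(f) = 9 - (-4807)*f²/7 = 9 + 4807*f²/7)
(-42 - 15)*33 + L(61) = (-42 - 15)*33 + (9 + (4807/7)*61²) = -57*33 + (9 + (4807/7)*3721) = -1881 + (9 + 17886847/7) = -1881 + 17886910/7 = 17873743/7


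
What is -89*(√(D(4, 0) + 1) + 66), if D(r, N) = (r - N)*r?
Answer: -5874 - 89*√17 ≈ -6241.0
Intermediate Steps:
D(r, N) = r*(r - N)
-89*(√(D(4, 0) + 1) + 66) = -89*(√(4*(4 - 1*0) + 1) + 66) = -89*(√(4*(4 + 0) + 1) + 66) = -89*(√(4*4 + 1) + 66) = -89*(√(16 + 1) + 66) = -89*(√17 + 66) = -89*(66 + √17) = -5874 - 89*√17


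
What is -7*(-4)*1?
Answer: 28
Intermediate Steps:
-7*(-4)*1 = 28*1 = 28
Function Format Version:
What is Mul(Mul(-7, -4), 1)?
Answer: 28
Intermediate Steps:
Mul(Mul(-7, -4), 1) = Mul(28, 1) = 28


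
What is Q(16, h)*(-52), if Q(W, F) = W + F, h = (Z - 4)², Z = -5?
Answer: -5044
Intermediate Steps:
h = 81 (h = (-5 - 4)² = (-9)² = 81)
Q(W, F) = F + W
Q(16, h)*(-52) = (81 + 16)*(-52) = 97*(-52) = -5044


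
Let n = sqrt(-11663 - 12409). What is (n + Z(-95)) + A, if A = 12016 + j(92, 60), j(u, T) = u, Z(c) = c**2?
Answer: 21133 + 2*I*sqrt(6018) ≈ 21133.0 + 155.15*I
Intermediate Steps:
n = 2*I*sqrt(6018) (n = sqrt(-24072) = 2*I*sqrt(6018) ≈ 155.15*I)
A = 12108 (A = 12016 + 92 = 12108)
(n + Z(-95)) + A = (2*I*sqrt(6018) + (-95)**2) + 12108 = (2*I*sqrt(6018) + 9025) + 12108 = (9025 + 2*I*sqrt(6018)) + 12108 = 21133 + 2*I*sqrt(6018)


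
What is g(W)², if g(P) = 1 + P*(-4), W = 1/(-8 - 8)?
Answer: 25/16 ≈ 1.5625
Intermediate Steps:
W = -1/16 (W = 1/(-16) = -1/16 ≈ -0.062500)
g(P) = 1 - 4*P
g(W)² = (1 - 4*(-1/16))² = (1 + ¼)² = (5/4)² = 25/16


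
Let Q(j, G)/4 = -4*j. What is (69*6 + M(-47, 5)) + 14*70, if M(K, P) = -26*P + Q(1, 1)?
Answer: 1248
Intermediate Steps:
Q(j, G) = -16*j (Q(j, G) = 4*(-4*j) = -16*j)
M(K, P) = -16 - 26*P (M(K, P) = -26*P - 16*1 = -26*P - 16 = -16 - 26*P)
(69*6 + M(-47, 5)) + 14*70 = (69*6 + (-16 - 26*5)) + 14*70 = (414 + (-16 - 130)) + 980 = (414 - 146) + 980 = 268 + 980 = 1248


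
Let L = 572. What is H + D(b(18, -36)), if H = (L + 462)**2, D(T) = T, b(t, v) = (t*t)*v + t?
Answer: 1057510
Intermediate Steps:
b(t, v) = t + v*t**2 (b(t, v) = t**2*v + t = v*t**2 + t = t + v*t**2)
H = 1069156 (H = (572 + 462)**2 = 1034**2 = 1069156)
H + D(b(18, -36)) = 1069156 + 18*(1 + 18*(-36)) = 1069156 + 18*(1 - 648) = 1069156 + 18*(-647) = 1069156 - 11646 = 1057510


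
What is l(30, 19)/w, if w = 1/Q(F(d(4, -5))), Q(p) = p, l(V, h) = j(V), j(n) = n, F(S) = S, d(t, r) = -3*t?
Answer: -360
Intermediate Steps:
l(V, h) = V
w = -1/12 (w = 1/(-3*4) = 1/(-12) = -1/12 ≈ -0.083333)
l(30, 19)/w = 30/(-1/12) = 30*(-12) = -360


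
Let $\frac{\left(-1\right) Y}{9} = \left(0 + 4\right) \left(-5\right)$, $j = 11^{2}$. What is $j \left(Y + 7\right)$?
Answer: $22627$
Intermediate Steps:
$j = 121$
$Y = 180$ ($Y = - 9 \left(0 + 4\right) \left(-5\right) = - 9 \cdot 4 \left(-5\right) = \left(-9\right) \left(-20\right) = 180$)
$j \left(Y + 7\right) = 121 \left(180 + 7\right) = 121 \cdot 187 = 22627$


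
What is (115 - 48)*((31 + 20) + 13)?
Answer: 4288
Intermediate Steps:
(115 - 48)*((31 + 20) + 13) = 67*(51 + 13) = 67*64 = 4288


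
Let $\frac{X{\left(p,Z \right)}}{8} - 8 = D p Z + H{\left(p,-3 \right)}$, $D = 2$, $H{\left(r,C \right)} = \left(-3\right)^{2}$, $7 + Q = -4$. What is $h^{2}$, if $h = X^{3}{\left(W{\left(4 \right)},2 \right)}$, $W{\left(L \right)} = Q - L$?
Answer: $1657107395117056$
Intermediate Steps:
$Q = -11$ ($Q = -7 - 4 = -11$)
$H{\left(r,C \right)} = 9$
$W{\left(L \right)} = -11 - L$
$X{\left(p,Z \right)} = 136 + 16 Z p$ ($X{\left(p,Z \right)} = 64 + 8 \left(2 p Z + 9\right) = 64 + 8 \left(2 Z p + 9\right) = 64 + 8 \left(9 + 2 Z p\right) = 64 + \left(72 + 16 Z p\right) = 136 + 16 Z p$)
$h = -40707584$ ($h = \left(136 + 16 \cdot 2 \left(-11 - 4\right)\right)^{3} = \left(136 + 16 \cdot 2 \left(-15\right)\right)^{3} = \left(136 - 480\right)^{3} = \left(-344\right)^{3} = -40707584$)
$h^{2} = \left(-40707584\right)^{2} = 1657107395117056$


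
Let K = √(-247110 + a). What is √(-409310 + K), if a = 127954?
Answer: √(-409310 + 2*I*√29789) ≈ 0.27 + 639.77*I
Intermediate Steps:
K = 2*I*√29789 (K = √(-247110 + 127954) = √(-119156) = 2*I*√29789 ≈ 345.19*I)
√(-409310 + K) = √(-409310 + 2*I*√29789)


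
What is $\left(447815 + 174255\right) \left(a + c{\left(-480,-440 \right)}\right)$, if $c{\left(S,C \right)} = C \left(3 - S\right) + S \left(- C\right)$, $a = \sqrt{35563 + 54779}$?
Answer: $-263583500400 + 1866210 \sqrt{10038} \approx -2.634 \cdot 10^{11}$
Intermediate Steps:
$a = 3 \sqrt{10038}$ ($a = \sqrt{90342} = 3 \sqrt{10038} \approx 300.57$)
$c{\left(S,C \right)} = C \left(3 - S\right) - C S$
$\left(447815 + 174255\right) \left(a + c{\left(-480,-440 \right)}\right) = \left(447815 + 174255\right) \left(3 \sqrt{10038} - 440 \left(3 - -960\right)\right) = 622070 \left(3 \sqrt{10038} - 440 \left(3 + 960\right)\right) = 622070 \left(3 \sqrt{10038} - 423720\right) = 622070 \left(-423720 + 3 \sqrt{10038}\right) = -263583500400 + 1866210 \sqrt{10038}$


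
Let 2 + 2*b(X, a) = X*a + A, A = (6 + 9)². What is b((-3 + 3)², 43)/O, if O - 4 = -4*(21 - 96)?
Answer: 223/608 ≈ 0.36678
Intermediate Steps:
A = 225 (A = 15² = 225)
O = 304 (O = 4 - 4*(21 - 96) = 4 - 4*(-75) = 4 + 300 = 304)
b(X, a) = 223/2 + X*a/2 (b(X, a) = -1 + (X*a + 225)/2 = -1 + (225 + X*a)/2 = -1 + (225/2 + X*a/2) = 223/2 + X*a/2)
b((-3 + 3)², 43)/O = (223/2 + (½)*(-3 + 3)²*43)/304 = (223/2 + (½)*0²*43)*(1/304) = (223/2 + (½)*0*43)*(1/304) = (223/2 + 0)*(1/304) = (223/2)*(1/304) = 223/608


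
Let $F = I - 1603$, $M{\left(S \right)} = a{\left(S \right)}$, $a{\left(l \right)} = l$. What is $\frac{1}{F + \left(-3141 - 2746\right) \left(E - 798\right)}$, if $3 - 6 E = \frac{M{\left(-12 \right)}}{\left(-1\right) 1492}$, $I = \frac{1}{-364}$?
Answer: $\frac{135772}{637217015335} \approx 2.1307 \cdot 10^{-7}$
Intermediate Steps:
$I = - \frac{1}{364} \approx -0.0027473$
$M{\left(S \right)} = S$
$E = \frac{186}{373}$ ($E = \frac{1}{2} - \frac{\left(-12\right) \frac{1}{\left(-1\right) 1492}}{6} = \frac{1}{2} - \frac{\left(-12\right) \frac{1}{-1492}}{6} = \frac{1}{2} - \frac{\left(-12\right) \left(- \frac{1}{1492}\right)}{6} = \frac{1}{2} - \frac{1}{746} = \frac{186}{373} \approx 0.49866$)
$F = - \frac{583493}{364}$ ($F = - \frac{1}{364} - 1603 = - \frac{583493}{364} \approx -1603.0$)
$\frac{1}{F + \left(-3141 - 2746\right) \left(E - 798\right)} = \frac{1}{- \frac{583493}{364} + \left(-3141 - 2746\right) \left(\frac{186}{373} - 798\right)} = \frac{1}{- \frac{583493}{364} - - \frac{1751194116}{373}} = \frac{1}{- \frac{583493}{364} + \frac{1751194116}{373}} = \frac{1}{\frac{637217015335}{135772}} = \frac{135772}{637217015335}$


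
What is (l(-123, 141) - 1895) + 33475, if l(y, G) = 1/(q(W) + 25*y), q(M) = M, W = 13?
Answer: 96697959/3062 ≈ 31580.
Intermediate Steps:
l(y, G) = 1/(13 + 25*y)
(l(-123, 141) - 1895) + 33475 = (1/(13 + 25*(-123)) - 1895) + 33475 = (1/(13 - 3075) - 1895) + 33475 = (1/(-3062) - 1895) + 33475 = (-1/3062 - 1895) + 33475 = -5802491/3062 + 33475 = 96697959/3062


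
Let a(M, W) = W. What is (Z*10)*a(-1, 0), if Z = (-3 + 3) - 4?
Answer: 0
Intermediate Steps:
Z = -4 (Z = 0 - 4 = -4)
(Z*10)*a(-1, 0) = -4*10*0 = -40*0 = 0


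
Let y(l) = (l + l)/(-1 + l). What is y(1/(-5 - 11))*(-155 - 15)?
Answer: -20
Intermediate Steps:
y(l) = 2*l/(-1 + l) (y(l) = (2*l)/(-1 + l) = 2*l/(-1 + l))
y(1/(-5 - 11))*(-155 - 15) = (2/((-5 - 11)*(-1 + 1/(-5 - 11))))*(-155 - 15) = (2/(-16*(-1 + 1/(-16))))*(-170) = (2*(-1/16)/(-1 - 1/16))*(-170) = (2*(-1/16)/(-17/16))*(-170) = (2*(-1/16)*(-16/17))*(-170) = (2/17)*(-170) = -20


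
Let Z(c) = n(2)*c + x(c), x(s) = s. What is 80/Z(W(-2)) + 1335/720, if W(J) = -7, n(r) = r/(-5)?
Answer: -5777/336 ≈ -17.193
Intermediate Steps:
n(r) = -r/5 (n(r) = r*(-⅕) = -r/5)
Z(c) = 3*c/5 (Z(c) = (-⅕*2)*c + c = -2*c/5 + c = 3*c/5)
80/Z(W(-2)) + 1335/720 = 80/(((⅗)*(-7))) + 1335/720 = 80/(-21/5) + 1335*(1/720) = 80*(-5/21) + 89/48 = -400/21 + 89/48 = -5777/336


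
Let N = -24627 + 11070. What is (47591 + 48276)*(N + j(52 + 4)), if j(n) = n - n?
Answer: -1299668919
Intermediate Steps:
j(n) = 0
N = -13557
(47591 + 48276)*(N + j(52 + 4)) = (47591 + 48276)*(-13557 + 0) = 95867*(-13557) = -1299668919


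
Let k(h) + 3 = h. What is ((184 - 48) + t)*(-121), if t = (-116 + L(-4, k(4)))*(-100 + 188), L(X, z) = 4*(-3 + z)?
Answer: 1303896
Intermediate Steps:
k(h) = -3 + h
L(X, z) = -12 + 4*z
t = -10912 (t = (-116 + (-12 + 4*(-3 + 4)))*(-100 + 188) = (-116 + (-12 + 4*1))*88 = (-116 + (-12 + 4))*88 = (-116 - 8)*88 = -124*88 = -10912)
((184 - 48) + t)*(-121) = ((184 - 48) - 10912)*(-121) = (136 - 10912)*(-121) = -10776*(-121) = 1303896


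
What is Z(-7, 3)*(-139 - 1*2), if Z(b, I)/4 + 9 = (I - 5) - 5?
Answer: 9024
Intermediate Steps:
Z(b, I) = -76 + 4*I (Z(b, I) = -36 + 4*((I - 5) - 5) = -36 + 4*((-5 + I) - 5) = -36 + 4*(-10 + I) = -36 + (-40 + 4*I) = -76 + 4*I)
Z(-7, 3)*(-139 - 1*2) = (-76 + 4*3)*(-139 - 1*2) = (-76 + 12)*(-139 - 2) = -64*(-141) = 9024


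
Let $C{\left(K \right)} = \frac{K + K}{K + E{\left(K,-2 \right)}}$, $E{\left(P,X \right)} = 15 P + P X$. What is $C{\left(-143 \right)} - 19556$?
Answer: $- \frac{136891}{7} \approx -19556.0$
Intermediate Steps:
$C{\left(K \right)} = \frac{1}{7}$ ($C{\left(K \right)} = \frac{K + K}{K + K \left(15 - 2\right)} = \frac{2 K}{K + K 13} = \frac{2 K}{K + 13 K} = \frac{2 K}{14 K} = 2 K \frac{1}{14 K} = \frac{1}{7}$)
$C{\left(-143 \right)} - 19556 = \frac{1}{7} - 19556 = - \frac{136891}{7}$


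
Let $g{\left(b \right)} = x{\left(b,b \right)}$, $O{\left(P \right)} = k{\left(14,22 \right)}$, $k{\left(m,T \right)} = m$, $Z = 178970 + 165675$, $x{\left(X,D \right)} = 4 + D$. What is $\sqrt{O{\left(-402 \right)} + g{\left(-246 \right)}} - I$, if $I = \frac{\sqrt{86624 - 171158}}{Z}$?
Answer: $\frac{i \left(- \sqrt{84534} + 689290 \sqrt{57}\right)}{344645} \approx 15.099 i$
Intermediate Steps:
$Z = 344645$
$O{\left(P \right)} = 14$
$g{\left(b \right)} = 4 + b$
$I = \frac{i \sqrt{84534}}{344645}$ ($I = \frac{\sqrt{86624 - 171158}}{344645} = \sqrt{-84534} \cdot \frac{1}{344645} = i \sqrt{84534} \cdot \frac{1}{344645} = \frac{i \sqrt{84534}}{344645} \approx 0.00084361 i$)
$\sqrt{O{\left(-402 \right)} + g{\left(-246 \right)}} - I = \sqrt{14 + \left(4 - 246\right)} - \frac{i \sqrt{84534}}{344645} = \sqrt{14 - 242} - \frac{i \sqrt{84534}}{344645} = \sqrt{-228} - \frac{i \sqrt{84534}}{344645} = 2 i \sqrt{57} - \frac{i \sqrt{84534}}{344645}$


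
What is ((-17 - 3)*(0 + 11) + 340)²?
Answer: 14400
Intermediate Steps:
((-17 - 3)*(0 + 11) + 340)² = (-20*11 + 340)² = (-220 + 340)² = 120² = 14400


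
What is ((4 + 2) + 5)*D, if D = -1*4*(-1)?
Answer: 44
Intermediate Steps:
D = 4 (D = -4*(-1) = 4)
((4 + 2) + 5)*D = ((4 + 2) + 5)*4 = (6 + 5)*4 = 11*4 = 44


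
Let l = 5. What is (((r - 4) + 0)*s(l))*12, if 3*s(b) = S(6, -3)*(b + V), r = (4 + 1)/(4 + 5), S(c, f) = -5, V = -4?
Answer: 620/9 ≈ 68.889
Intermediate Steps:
r = 5/9 ≈ 0.55556
s(b) = 20/3 - 5*b/3 (s(b) = (-5*(b - 4))/3 = (-5*(-4 + b))/3 = (20 - 5*b)/3 = 20/3 - 5*b/3)
(((r - 4) + 0)*s(l))*12 = (((5/9 - 4) + 0)*(20/3 - 5/3*5))*12 = ((-31/9 + 0)*(20/3 - 25/3))*12 = -31/9*(-5/3)*12 = (155/27)*12 = 620/9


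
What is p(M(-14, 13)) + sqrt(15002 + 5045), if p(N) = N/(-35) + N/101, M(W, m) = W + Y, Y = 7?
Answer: 66/505 + sqrt(20047) ≈ 141.72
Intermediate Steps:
M(W, m) = 7 + W (M(W, m) = W + 7 = 7 + W)
p(N) = -66*N/3535 (p(N) = N*(-1/35) + N*(1/101) = -N/35 + N/101 = -66*N/3535)
p(M(-14, 13)) + sqrt(15002 + 5045) = -66*(7 - 14)/3535 + sqrt(15002 + 5045) = -66/3535*(-7) + sqrt(20047) = 66/505 + sqrt(20047)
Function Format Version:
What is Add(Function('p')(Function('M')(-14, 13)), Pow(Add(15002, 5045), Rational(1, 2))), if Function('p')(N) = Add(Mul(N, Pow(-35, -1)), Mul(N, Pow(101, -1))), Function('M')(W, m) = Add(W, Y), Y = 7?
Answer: Add(Rational(66, 505), Pow(20047, Rational(1, 2))) ≈ 141.72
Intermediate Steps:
Function('M')(W, m) = Add(7, W) (Function('M')(W, m) = Add(W, 7) = Add(7, W))
Function('p')(N) = Mul(Rational(-66, 3535), N) (Function('p')(N) = Add(Mul(N, Rational(-1, 35)), Mul(N, Rational(1, 101))) = Add(Mul(Rational(-1, 35), N), Mul(Rational(1, 101), N)) = Mul(Rational(-66, 3535), N))
Add(Function('p')(Function('M')(-14, 13)), Pow(Add(15002, 5045), Rational(1, 2))) = Add(Mul(Rational(-66, 3535), Add(7, -14)), Pow(Add(15002, 5045), Rational(1, 2))) = Add(Mul(Rational(-66, 3535), -7), Pow(20047, Rational(1, 2))) = Add(Rational(66, 505), Pow(20047, Rational(1, 2)))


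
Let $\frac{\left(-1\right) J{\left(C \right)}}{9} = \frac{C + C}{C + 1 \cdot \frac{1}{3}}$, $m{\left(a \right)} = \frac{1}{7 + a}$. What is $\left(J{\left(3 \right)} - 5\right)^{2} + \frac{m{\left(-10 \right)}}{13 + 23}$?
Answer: $\frac{1213463}{2700} \approx 449.43$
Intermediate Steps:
$J{\left(C \right)} = - \frac{18 C}{\frac{1}{3} + C}$ ($J{\left(C \right)} = - 9 \frac{C + C}{C + 1 \cdot \frac{1}{3}} = - 9 \frac{2 C}{C + 1 \cdot \frac{1}{3}} = - 9 \frac{2 C}{C + \frac{1}{3}} = - 9 \frac{2 C}{\frac{1}{3} + C} = - \frac{18 C}{\frac{1}{3} + C}$)
$\left(J{\left(3 \right)} - 5\right)^{2} + \frac{m{\left(-10 \right)}}{13 + 23} = \left(\left(-54\right) 3 \frac{1}{1 + 3 \cdot 3} - 5\right)^{2} + \frac{1}{\left(7 - 10\right) \left(13 + 23\right)} = \left(\left(-54\right) 3 \frac{1}{1 + 9} - 5\right)^{2} + \frac{1}{\left(-3\right) 36} = \left(\left(-54\right) 3 \cdot \frac{1}{10} - 5\right)^{2} - \frac{1}{108} = \left(- \frac{81}{5} - 5\right)^{2} - \frac{1}{108} = \left(- \frac{106}{5}\right)^{2} - \frac{1}{108} = \frac{11236}{25} - \frac{1}{108} = \frac{1213463}{2700}$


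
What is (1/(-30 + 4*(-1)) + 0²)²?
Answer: 1/1156 ≈ 0.00086505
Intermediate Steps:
(1/(-30 + 4*(-1)) + 0²)² = (1/(-30 - 4) + 0)² = (1/(-34) + 0)² = (-1/34 + 0)² = (-1/34)² = 1/1156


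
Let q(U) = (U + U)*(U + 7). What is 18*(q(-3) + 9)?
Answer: -270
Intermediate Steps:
q(U) = 2*U*(7 + U) (q(U) = (2*U)*(7 + U) = 2*U*(7 + U))
18*(q(-3) + 9) = 18*(2*(-3)*(7 - 3) + 9) = 18*(2*(-3)*4 + 9) = 18*(-24 + 9) = 18*(-15) = -270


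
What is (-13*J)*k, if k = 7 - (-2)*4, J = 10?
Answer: -1950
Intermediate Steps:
k = 15 (k = 7 - 1*(-8) = 7 + 8 = 15)
(-13*J)*k = -13*10*15 = -130*15 = -1950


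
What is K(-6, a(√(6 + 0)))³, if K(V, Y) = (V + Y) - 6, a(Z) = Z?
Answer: -1944 + 438*√6 ≈ -871.12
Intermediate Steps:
K(V, Y) = -6 + V + Y
K(-6, a(√(6 + 0)))³ = (-6 - 6 + √(6 + 0))³ = (-6 - 6 + √6)³ = (-12 + √6)³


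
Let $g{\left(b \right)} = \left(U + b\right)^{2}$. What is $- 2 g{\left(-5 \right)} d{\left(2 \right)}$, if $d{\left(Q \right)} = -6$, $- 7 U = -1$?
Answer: $\frac{13872}{49} \approx 283.1$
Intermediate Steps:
$U = \frac{1}{7}$ ($U = \left(- \frac{1}{7}\right) \left(-1\right) = \frac{1}{7} \approx 0.14286$)
$g{\left(b \right)} = \left(\frac{1}{7} + b\right)^{2}$
$- 2 g{\left(-5 \right)} d{\left(2 \right)} = - 2 \frac{\left(1 + 7 \left(-5\right)\right)^{2}}{49} \left(-6\right) = - 2 \frac{\left(1 - 35\right)^{2}}{49} \left(-6\right) = - 2 \frac{\left(-34\right)^{2}}{49} \left(-6\right) = - 2 \cdot \frac{1}{49} \cdot 1156 \left(-6\right) = \left(-2\right) \frac{1156}{49} \left(-6\right) = \left(- \frac{2312}{49}\right) \left(-6\right) = \frac{13872}{49}$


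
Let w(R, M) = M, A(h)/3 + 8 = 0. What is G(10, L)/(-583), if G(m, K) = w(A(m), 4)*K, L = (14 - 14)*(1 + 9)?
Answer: 0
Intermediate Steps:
A(h) = -24 (A(h) = -24 + 3*0 = -24 + 0 = -24)
L = 0 (L = 0*10 = 0)
G(m, K) = 4*K
G(10, L)/(-583) = (4*0)/(-583) = 0*(-1/583) = 0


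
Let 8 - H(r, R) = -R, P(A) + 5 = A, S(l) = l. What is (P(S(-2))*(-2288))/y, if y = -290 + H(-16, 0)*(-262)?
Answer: -8008/1193 ≈ -6.7125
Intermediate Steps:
P(A) = -5 + A
H(r, R) = 8 + R (H(r, R) = 8 - (-1)*R = 8 + R)
y = -2386 (y = -290 + (8 + 0)*(-262) = -290 + 8*(-262) = -290 - 2096 = -2386)
(P(S(-2))*(-2288))/y = ((-5 - 2)*(-2288))/(-2386) = -7*(-2288)*(-1/2386) = 16016*(-1/2386) = -8008/1193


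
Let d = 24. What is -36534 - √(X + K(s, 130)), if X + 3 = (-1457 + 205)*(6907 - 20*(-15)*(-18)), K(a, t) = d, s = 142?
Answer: -36534 - I*√1886743 ≈ -36534.0 - 1373.6*I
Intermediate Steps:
K(a, t) = 24
X = -1886767 (X = -3 + (-1457 + 205)*(6907 - 20*(-15)*(-18)) = -3 - 1252*(6907 + 300*(-18)) = -3 - 1252*(6907 - 5400) = -3 - 1252*1507 = -3 - 1886764 = -1886767)
-36534 - √(X + K(s, 130)) = -36534 - √(-1886767 + 24) = -36534 - √(-1886743) = -36534 - I*√1886743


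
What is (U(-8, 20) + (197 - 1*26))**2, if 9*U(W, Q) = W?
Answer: 2343961/81 ≈ 28938.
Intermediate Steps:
U(W, Q) = W/9
(U(-8, 20) + (197 - 1*26))**2 = ((1/9)*(-8) + (197 - 1*26))**2 = (-8/9 + (197 - 26))**2 = (-8/9 + 171)**2 = (1531/9)**2 = 2343961/81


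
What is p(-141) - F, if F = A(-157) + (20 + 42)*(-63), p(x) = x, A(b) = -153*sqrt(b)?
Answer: 3765 + 153*I*sqrt(157) ≈ 3765.0 + 1917.1*I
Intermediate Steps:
F = -3906 - 153*I*sqrt(157) (F = -153*I*sqrt(157) + (20 + 42)*(-63) = -153*I*sqrt(157) + 62*(-63) = -153*I*sqrt(157) - 3906 = -3906 - 153*I*sqrt(157) ≈ -3906.0 - 1917.1*I)
p(-141) - F = -141 - (-3906 - 153*I*sqrt(157)) = -141 + (3906 + 153*I*sqrt(157)) = 3765 + 153*I*sqrt(157)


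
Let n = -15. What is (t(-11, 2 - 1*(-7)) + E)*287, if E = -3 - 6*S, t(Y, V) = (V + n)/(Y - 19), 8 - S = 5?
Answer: -29848/5 ≈ -5969.6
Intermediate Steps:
S = 3 (S = 8 - 1*5 = 8 - 5 = 3)
t(Y, V) = (-15 + V)/(-19 + Y) (t(Y, V) = (V - 15)/(Y - 19) = (-15 + V)/(-19 + Y))
E = -21 (E = -3 - 6*3 = -3 - 18 = -21)
(t(-11, 2 - 1*(-7)) + E)*287 = ((-15 + (2 - 1*(-7)))/(-19 - 11) - 21)*287 = ((-15 + (2 + 7))/(-30) - 21)*287 = (-(-15 + 9)/30 - 21)*287 = (-1/30*(-6) - 21)*287 = (⅕ - 21)*287 = -104/5*287 = -29848/5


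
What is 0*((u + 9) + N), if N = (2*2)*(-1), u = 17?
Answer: 0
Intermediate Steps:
N = -4 (N = 4*(-1) = -4)
0*((u + 9) + N) = 0*((17 + 9) - 4) = 0*(26 - 4) = 0*22 = 0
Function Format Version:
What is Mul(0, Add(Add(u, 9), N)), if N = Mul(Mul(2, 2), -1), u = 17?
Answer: 0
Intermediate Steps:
N = -4 (N = Mul(4, -1) = -4)
Mul(0, Add(Add(u, 9), N)) = Mul(0, Add(Add(17, 9), -4)) = Mul(0, Add(26, -4)) = Mul(0, 22) = 0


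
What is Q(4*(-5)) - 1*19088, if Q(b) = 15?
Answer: -19073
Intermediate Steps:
Q(4*(-5)) - 1*19088 = 15 - 1*19088 = 15 - 19088 = -19073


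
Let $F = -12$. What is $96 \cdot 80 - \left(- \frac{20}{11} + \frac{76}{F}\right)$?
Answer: $\frac{253709}{33} \approx 7688.1$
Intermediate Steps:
$96 \cdot 80 - \left(- \frac{20}{11} + \frac{76}{F}\right) = 96 \cdot 80 - \left(- \frac{20}{11} - \frac{19}{3}\right) = 7680 - - \frac{269}{33} = 7680 + \left(\frac{19}{3} + \frac{20}{11}\right) = 7680 + \frac{269}{33} = \frac{253709}{33}$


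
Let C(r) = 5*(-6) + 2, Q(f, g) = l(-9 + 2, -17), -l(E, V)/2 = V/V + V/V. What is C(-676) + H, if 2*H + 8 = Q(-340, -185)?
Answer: -34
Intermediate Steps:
l(E, V) = -4 (l(E, V) = -2*(V/V + V/V) = -2*(1 + 1) = -2*2 = -4)
Q(f, g) = -4
C(r) = -28 (C(r) = -30 + 2 = -28)
H = -6 (H = -4 + (½)*(-4) = -4 - 2 = -6)
C(-676) + H = -28 - 6 = -34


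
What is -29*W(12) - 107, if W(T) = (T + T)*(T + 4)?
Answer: -11243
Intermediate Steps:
W(T) = 2*T*(4 + T) (W(T) = (2*T)*(4 + T) = 2*T*(4 + T))
-29*W(12) - 107 = -58*12*(4 + 12) - 107 = -58*12*16 - 107 = -29*384 - 107 = -11136 - 107 = -11243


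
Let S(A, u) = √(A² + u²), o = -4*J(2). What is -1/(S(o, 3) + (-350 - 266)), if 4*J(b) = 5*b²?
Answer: 616/379047 + √409/379047 ≈ 0.0016785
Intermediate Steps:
J(b) = 5*b²/4 (J(b) = (5*b²)/4 = 5*b²/4)
o = -20 (o = -5*2² = -5*4 = -4*5 = -20)
-1/(S(o, 3) + (-350 - 266)) = -1/(√((-20)² + 3²) + (-350 - 266)) = -1/(√(400 + 9) - 616) = -1/(√409 - 616) = -1/(-616 + √409)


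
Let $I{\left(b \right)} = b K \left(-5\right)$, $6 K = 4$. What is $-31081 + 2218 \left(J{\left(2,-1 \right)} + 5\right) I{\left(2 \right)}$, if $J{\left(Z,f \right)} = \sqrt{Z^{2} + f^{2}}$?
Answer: $- \frac{315043}{3} - \frac{44360 \sqrt{5}}{3} \approx -1.3808 \cdot 10^{5}$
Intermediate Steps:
$K = \frac{2}{3}$ ($K = \frac{1}{6} \cdot 4 = \frac{2}{3} \approx 0.66667$)
$I{\left(b \right)} = - \frac{10 b}{3}$ ($I{\left(b \right)} = b \frac{2}{3} \left(-5\right) = \frac{2 b}{3} \left(-5\right) = - \frac{10 b}{3}$)
$-31081 + 2218 \left(J{\left(2,-1 \right)} + 5\right) I{\left(2 \right)} = -31081 + 2218 \left(\sqrt{2^{2} + \left(-1\right)^{2}} + 5\right) \left(\left(- \frac{10}{3}\right) 2\right) = -31081 + 2218 \left(\sqrt{4 + 1} + 5\right) \left(- \frac{20}{3}\right) = -31081 + 2218 \left(\sqrt{5} + 5\right) \left(- \frac{20}{3}\right) = -31081 + 2218 \left(5 + \sqrt{5}\right) \left(- \frac{20}{3}\right) = -31081 + 2218 \left(- \frac{100}{3} - \frac{20 \sqrt{5}}{3}\right) = -31081 - \left(\frac{221800}{3} + \frac{44360 \sqrt{5}}{3}\right) = - \frac{315043}{3} - \frac{44360 \sqrt{5}}{3}$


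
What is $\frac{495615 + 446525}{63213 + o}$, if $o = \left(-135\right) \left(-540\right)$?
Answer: $\frac{942140}{136113} \approx 6.9217$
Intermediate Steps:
$o = 72900$
$\frac{495615 + 446525}{63213 + o} = \frac{495615 + 446525}{63213 + 72900} = \frac{942140}{136113}$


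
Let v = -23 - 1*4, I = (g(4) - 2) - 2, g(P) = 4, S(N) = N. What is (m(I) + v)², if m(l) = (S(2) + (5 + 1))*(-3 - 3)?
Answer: 5625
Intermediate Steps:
I = 0 (I = (4 - 2) - 2 = 2 - 2 = 0)
m(l) = -48 (m(l) = (2 + (5 + 1))*(-3 - 3) = (2 + 6)*(-6) = 8*(-6) = -48)
v = -27 (v = -23 - 4 = -27)
(m(I) + v)² = (-48 - 27)² = (-75)² = 5625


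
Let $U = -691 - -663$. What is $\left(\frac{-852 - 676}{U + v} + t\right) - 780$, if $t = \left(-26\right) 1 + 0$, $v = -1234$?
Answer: $- \frac{507822}{631} \approx -804.79$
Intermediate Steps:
$U = -28$ ($U = -691 + 663 = -28$)
$t = -26$ ($t = -26 + 0 = -26$)
$\left(\frac{-852 - 676}{U + v} + t\right) - 780 = \left(\frac{-852 - 676}{-28 - 1234} - 26\right) - 780 = \left(- \frac{1528}{-1262} - 26\right) - 780 = \left(\left(-1528\right) \left(- \frac{1}{1262}\right) - 26\right) - 780 = \left(\frac{764}{631} - 26\right) - 780 = - \frac{15642}{631} - 780 = - \frac{507822}{631}$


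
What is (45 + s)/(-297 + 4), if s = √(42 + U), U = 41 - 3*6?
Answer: -45/293 - √65/293 ≈ -0.18110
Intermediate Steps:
U = 23 (U = 41 - 1*18 = 41 - 18 = 23)
s = √65 (s = √(42 + 23) = √65 ≈ 8.0623)
(45 + s)/(-297 + 4) = (45 + √65)/(-297 + 4) = (45 + √65)/(-293) = (45 + √65)*(-1/293) = -45/293 - √65/293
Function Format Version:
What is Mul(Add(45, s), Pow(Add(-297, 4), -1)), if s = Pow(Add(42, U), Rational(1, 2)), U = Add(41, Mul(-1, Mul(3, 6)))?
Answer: Add(Rational(-45, 293), Mul(Rational(-1, 293), Pow(65, Rational(1, 2)))) ≈ -0.18110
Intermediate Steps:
U = 23 (U = Add(41, Mul(-1, 18)) = Add(41, -18) = 23)
s = Pow(65, Rational(1, 2)) (s = Pow(Add(42, 23), Rational(1, 2)) = Pow(65, Rational(1, 2)) ≈ 8.0623)
Mul(Add(45, s), Pow(Add(-297, 4), -1)) = Mul(Add(45, Pow(65, Rational(1, 2))), Pow(Add(-297, 4), -1)) = Mul(Add(45, Pow(65, Rational(1, 2))), Pow(-293, -1)) = Mul(Add(45, Pow(65, Rational(1, 2))), Rational(-1, 293)) = Add(Rational(-45, 293), Mul(Rational(-1, 293), Pow(65, Rational(1, 2))))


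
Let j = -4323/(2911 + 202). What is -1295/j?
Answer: 366485/393 ≈ 932.53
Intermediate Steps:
j = -393/283 (j = -4323/3113 = -4323*1/3113 = -393/283 ≈ -1.3887)
-1295/j = -1295/(-393/283) = -1295*(-283/393) = 366485/393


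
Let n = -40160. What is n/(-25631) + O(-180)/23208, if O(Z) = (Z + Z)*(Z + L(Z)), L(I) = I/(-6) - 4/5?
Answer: 96812042/24785177 ≈ 3.9060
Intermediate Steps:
L(I) = -4/5 - I/6 (L(I) = I*(-1/6) - 4*1/5 = -I/6 - 4/5 = -4/5 - I/6)
O(Z) = 2*Z*(-4/5 + 5*Z/6) (O(Z) = (Z + Z)*(Z + (-4/5 - Z/6)) = (2*Z)*(-4/5 + 5*Z/6) = 2*Z*(-4/5 + 5*Z/6))
n/(-25631) + O(-180)/23208 = -40160/(-25631) + ((1/15)*(-180)*(-24 + 25*(-180)))/23208 = -40160*(-1/25631) + ((1/15)*(-180)*(-24 - 4500))*(1/23208) = 40160/25631 + ((1/15)*(-180)*(-4524))*(1/23208) = 40160/25631 + 54288*(1/23208) = 40160/25631 + 2262/967 = 96812042/24785177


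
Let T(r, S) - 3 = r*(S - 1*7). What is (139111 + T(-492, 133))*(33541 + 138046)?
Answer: 13233132614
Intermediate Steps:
T(r, S) = 3 + r*(-7 + S) (T(r, S) = 3 + r*(S - 1*7) = 3 + r*(S - 7) = 3 + r*(-7 + S))
(139111 + T(-492, 133))*(33541 + 138046) = (139111 + (3 - 7*(-492) + 133*(-492)))*(33541 + 138046) = (139111 + (3 + 3444 - 65436))*171587 = (139111 - 61989)*171587 = 77122*171587 = 13233132614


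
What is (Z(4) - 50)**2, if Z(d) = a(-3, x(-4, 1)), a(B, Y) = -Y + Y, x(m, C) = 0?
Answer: 2500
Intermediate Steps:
a(B, Y) = 0
Z(d) = 0
(Z(4) - 50)**2 = (0 - 50)**2 = (-50)**2 = 2500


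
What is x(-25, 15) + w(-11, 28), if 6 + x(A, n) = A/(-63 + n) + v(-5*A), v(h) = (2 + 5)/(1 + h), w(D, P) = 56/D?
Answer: -16655/1584 ≈ -10.515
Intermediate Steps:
v(h) = 7/(1 + h)
x(A, n) = -6 + 7/(1 - 5*A) + A/(-63 + n) (x(A, n) = -6 + (A/(-63 + n) + 7/(1 - 5*A)) = -6 + (7/(1 - 5*A) + A/(-63 + n)) = -6 + 7/(1 - 5*A) + A/(-63 + n))
x(-25, 15) + w(-11, 28) = (441 - 7*15 + (-1 + 5*(-25))*(378 - 25 - 6*15))/((-1 + 5*(-25))*(-63 + 15)) + 56/(-11) = (441 - 105 + (-1 - 125)*(378 - 25 - 90))/(-1 - 125*(-48)) + 56*(-1/11) = -1/48*(441 - 105 - 126*263)/(-126) - 56/11 = -1/126*(-1/48)*(441 - 105 - 33138) - 56/11 = -1/126*(-1/48)*(-32802) - 56/11 = -781/144 - 56/11 = -16655/1584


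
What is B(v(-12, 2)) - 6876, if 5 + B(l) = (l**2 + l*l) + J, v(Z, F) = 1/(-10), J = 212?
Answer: -333449/50 ≈ -6669.0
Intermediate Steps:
v(Z, F) = -1/10
B(l) = 207 + 2*l**2 (B(l) = -5 + ((l**2 + l*l) + 212) = -5 + ((l**2 + l**2) + 212) = -5 + (2*l**2 + 212) = -5 + (212 + 2*l**2) = 207 + 2*l**2)
B(v(-12, 2)) - 6876 = (207 + 2*(-1/10)**2) - 6876 = (207 + 2*(1/100)) - 6876 = (207 + 1/50) - 6876 = 10351/50 - 6876 = -333449/50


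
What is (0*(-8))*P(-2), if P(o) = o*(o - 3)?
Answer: 0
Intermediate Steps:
P(o) = o*(-3 + o)
(0*(-8))*P(-2) = (0*(-8))*(-2*(-3 - 2)) = 0*(-2*(-5)) = 0*10 = 0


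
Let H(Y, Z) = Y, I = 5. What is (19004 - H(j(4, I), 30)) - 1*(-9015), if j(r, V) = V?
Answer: 28014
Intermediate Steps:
(19004 - H(j(4, I), 30)) - 1*(-9015) = (19004 - 1*5) - 1*(-9015) = (19004 - 5) + 9015 = 18999 + 9015 = 28014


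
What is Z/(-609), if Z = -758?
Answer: 758/609 ≈ 1.2447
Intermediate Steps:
Z/(-609) = -758/(-609) = -758*(-1/609) = 758/609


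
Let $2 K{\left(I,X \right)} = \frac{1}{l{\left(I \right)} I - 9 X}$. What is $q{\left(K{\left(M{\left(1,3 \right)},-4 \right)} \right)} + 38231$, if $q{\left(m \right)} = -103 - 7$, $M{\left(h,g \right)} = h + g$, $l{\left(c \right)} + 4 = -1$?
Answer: $38121$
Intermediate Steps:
$l{\left(c \right)} = -5$ ($l{\left(c \right)} = -4 - 1 = -5$)
$M{\left(h,g \right)} = g + h$
$K{\left(I,X \right)} = \frac{1}{2 \left(- 9 X - 5 I\right)}$ ($K{\left(I,X \right)} = \frac{1}{2 \left(- 5 I - 9 X\right)} = \frac{1}{2 \left(- 9 X - 5 I\right)}$)
$q{\left(m \right)} = -110$ ($q{\left(m \right)} = -103 - 7 = -110$)
$q{\left(K{\left(M{\left(1,3 \right)},-4 \right)} \right)} + 38231 = -110 + 38231 = 38121$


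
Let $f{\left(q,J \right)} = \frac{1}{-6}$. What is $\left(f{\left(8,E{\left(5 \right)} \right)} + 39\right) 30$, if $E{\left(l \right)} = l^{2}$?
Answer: $1165$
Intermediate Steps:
$f{\left(q,J \right)} = - \frac{1}{6}$
$\left(f{\left(8,E{\left(5 \right)} \right)} + 39\right) 30 = \left(- \frac{1}{6} + 39\right) 30 = \frac{233}{6} \cdot 30 = 1165$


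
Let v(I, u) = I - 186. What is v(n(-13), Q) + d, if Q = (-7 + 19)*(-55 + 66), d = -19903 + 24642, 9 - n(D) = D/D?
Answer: 4561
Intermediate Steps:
n(D) = 8 (n(D) = 9 - D/D = 9 - 1*1 = 9 - 1 = 8)
d = 4739
Q = 132 (Q = 12*11 = 132)
v(I, u) = -186 + I
v(n(-13), Q) + d = (-186 + 8) + 4739 = -178 + 4739 = 4561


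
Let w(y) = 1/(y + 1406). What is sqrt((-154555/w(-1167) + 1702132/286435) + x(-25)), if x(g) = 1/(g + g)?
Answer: I*sqrt(12122523935498883558)/572870 ≈ 6077.7*I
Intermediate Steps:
w(y) = 1/(1406 + y)
x(g) = 1/(2*g)
sqrt((-154555/w(-1167) + 1702132/286435) + x(-25)) = sqrt((-154555/(1/(1406 - 1167)) + 1702132/286435) + (1/2)/(-25)) = sqrt((-154555/(1/239) + 1702132*(1/286435)) + (1/2)*(-1/25)) = sqrt((-154555/1/239 + 1702132/286435) - 1/50) = sqrt((-154555*239 + 1702132/286435) - 1/50) = sqrt((-36938645 + 1702132/286435) - 1/50) = sqrt(-10580519078443/286435 - 1/50) = sqrt(-105805190841717/2864350) = I*sqrt(12122523935498883558)/572870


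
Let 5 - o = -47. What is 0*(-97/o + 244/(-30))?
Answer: 0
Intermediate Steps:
o = 52 (o = 5 - 1*(-47) = 5 + 47 = 52)
0*(-97/o + 244/(-30)) = 0*(-97/52 + 244/(-30)) = 0*(-97*1/52 + 244*(-1/30)) = 0*(-97/52 - 122/15) = 0*(-7799/780) = 0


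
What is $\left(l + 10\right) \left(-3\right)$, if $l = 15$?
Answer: $-75$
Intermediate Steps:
$\left(l + 10\right) \left(-3\right) = \left(15 + 10\right) \left(-3\right) = 25 \left(-3\right) = -75$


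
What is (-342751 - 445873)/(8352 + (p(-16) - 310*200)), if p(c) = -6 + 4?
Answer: 394312/26825 ≈ 14.699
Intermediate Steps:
p(c) = -2
(-342751 - 445873)/(8352 + (p(-16) - 310*200)) = (-342751 - 445873)/(8352 + (-2 - 310*200)) = -788624/(8352 + (-2 - 62000)) = -788624/(8352 - 62002) = -788624/(-53650) = -788624*(-1/53650) = 394312/26825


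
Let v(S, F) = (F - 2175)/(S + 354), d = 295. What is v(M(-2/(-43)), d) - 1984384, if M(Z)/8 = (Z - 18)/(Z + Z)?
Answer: -236141508/119 ≈ -1.9844e+6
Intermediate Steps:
M(Z) = 4*(-18 + Z)/Z (M(Z) = 8*((Z - 18)/(Z + Z)) = 8*((-18 + Z)/((2*Z))) = 8*((-18 + Z)*(1/(2*Z))) = 8*((-18 + Z)/(2*Z)) = 4*(-18 + Z)/Z)
v(S, F) = (-2175 + F)/(354 + S)
v(M(-2/(-43)), d) - 1984384 = (-2175 + 295)/(354 + (4 - 72/((-2/(-43))))) - 1984384 = -1880/(354 + (4 - 72/((-2*(-1/43))))) - 1984384 = -1880/(354 + (4 - 72/2/43)) - 1984384 = -1880/(354 + (4 - 72*43/2)) - 1984384 = -1880/(354 + (4 - 1548)) - 1984384 = -1880/(354 - 1544) - 1984384 = -1880/(-1190) - 1984384 = -1/1190*(-1880) - 1984384 = 188/119 - 1984384 = -236141508/119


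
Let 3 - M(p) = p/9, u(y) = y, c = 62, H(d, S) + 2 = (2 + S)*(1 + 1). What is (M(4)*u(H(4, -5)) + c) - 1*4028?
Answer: -35878/9 ≈ -3986.4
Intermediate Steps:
H(d, S) = 2 + 2*S (H(d, S) = -2 + (2 + S)*(1 + 1) = -2 + (2 + S)*2 = -2 + (4 + 2*S) = 2 + 2*S)
M(p) = 3 - p/9
(M(4)*u(H(4, -5)) + c) - 1*4028 = ((3 - ⅑*4)*(2 + 2*(-5)) + 62) - 1*4028 = ((3 - 4/9)*(2 - 10) + 62) - 4028 = ((23/9)*(-8) + 62) - 4028 = (-184/9 + 62) - 4028 = 374/9 - 4028 = -35878/9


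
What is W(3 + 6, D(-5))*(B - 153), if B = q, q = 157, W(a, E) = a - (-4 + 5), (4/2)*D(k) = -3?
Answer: 32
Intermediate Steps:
D(k) = -3/2 (D(k) = (1/2)*(-3) = -3/2)
W(a, E) = -1 + a (W(a, E) = a - 1*1 = a - 1 = -1 + a)
B = 157
W(3 + 6, D(-5))*(B - 153) = (-1 + (3 + 6))*(157 - 153) = (-1 + 9)*4 = 8*4 = 32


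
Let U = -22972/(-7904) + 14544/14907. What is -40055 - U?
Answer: -393327907535/9818744 ≈ -40059.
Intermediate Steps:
U = 38116615/9818744 (U = -22972*(-1/7904) + 14544*(1/14907) = 5743/1976 + 4848/4969 = 38116615/9818744 ≈ 3.8820)
-40055 - U = -40055 - 1*38116615/9818744 = -40055 - 38116615/9818744 = -393327907535/9818744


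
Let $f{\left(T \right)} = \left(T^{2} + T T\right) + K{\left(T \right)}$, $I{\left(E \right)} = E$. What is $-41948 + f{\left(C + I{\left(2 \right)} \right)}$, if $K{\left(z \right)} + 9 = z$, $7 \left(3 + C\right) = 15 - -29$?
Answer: $- \frac{2052896}{49} \approx -41896.0$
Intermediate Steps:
$C = \frac{23}{7}$ ($C = -3 + \frac{15 - -29}{7} = -3 + \frac{15 + 29}{7} = -3 + \frac{1}{7} \cdot 44 = -3 + \frac{44}{7} = \frac{23}{7} \approx 3.2857$)
$K{\left(z \right)} = -9 + z$
$f{\left(T \right)} = -9 + T + 2 T^{2}$ ($f{\left(T \right)} = \left(T^{2} + T T\right) + \left(-9 + T\right) = \left(T^{2} + T^{2}\right) + \left(-9 + T\right) = 2 T^{2} + \left(-9 + T\right) = -9 + T + 2 T^{2}$)
$-41948 + f{\left(C + I{\left(2 \right)} \right)} = -41948 + \left(-9 + \left(\frac{23}{7} + 2\right) + 2 \left(\frac{23}{7} + 2\right)^{2}\right) = -41948 + \left(-9 + \frac{37}{7} + 2 \left(\frac{37}{7}\right)^{2}\right) = -41948 + \left(-9 + \frac{37}{7} + 2 \cdot \frac{1369}{49}\right) = -41948 + \left(-9 + \frac{37}{7} + \frac{2738}{49}\right) = -41948 + \frac{2556}{49} = - \frac{2052896}{49}$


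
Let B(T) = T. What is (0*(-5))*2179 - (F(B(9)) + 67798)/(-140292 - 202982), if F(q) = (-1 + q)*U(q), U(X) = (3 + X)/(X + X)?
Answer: 101705/514911 ≈ 0.19752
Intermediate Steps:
U(X) = (3 + X)/(2*X) (U(X) = (3 + X)/((2*X)) = (3 + X)*(1/(2*X)) = (3 + X)/(2*X))
F(q) = (-1 + q)*(3 + q)/(2*q) (F(q) = (-1 + q)*((3 + q)/(2*q)) = (-1 + q)*(3 + q)/(2*q))
(0*(-5))*2179 - (F(B(9)) + 67798)/(-140292 - 202982) = (0*(-5))*2179 - ((1/2)*(-1 + 9)*(3 + 9)/9 + 67798)/(-140292 - 202982) = 0*2179 - ((1/2)*(1/9)*8*12 + 67798)/(-343274) = 0 - (16/3 + 67798)*(-1)/343274 = 0 - 203410*(-1)/(3*343274) = 0 - 1*(-101705/514911) = 0 + 101705/514911 = 101705/514911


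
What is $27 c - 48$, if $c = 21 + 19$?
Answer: $1032$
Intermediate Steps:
$c = 40$
$27 c - 48 = 27 \cdot 40 - 48 = 1080 - 48 = 1032$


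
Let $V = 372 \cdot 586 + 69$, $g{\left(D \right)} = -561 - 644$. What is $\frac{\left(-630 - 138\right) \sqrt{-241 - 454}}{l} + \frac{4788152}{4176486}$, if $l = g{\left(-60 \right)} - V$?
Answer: $\frac{2394076}{2088243} + \frac{384 i \sqrt{695}}{109633} \approx 1.1465 + 0.092338 i$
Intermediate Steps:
$g{\left(D \right)} = -1205$
$V = 218061$ ($V = 217992 + 69 = 218061$)
$l = -219266$ ($l = -1205 - 218061 = -219266$)
$\frac{\left(-630 - 138\right) \sqrt{-241 - 454}}{l} + \frac{4788152}{4176486} = \frac{\left(-630 - 138\right) \sqrt{-241 - 454}}{-219266} + \frac{4788152}{4176486} = - 768 \sqrt{-695} \left(- \frac{1}{219266}\right) + 4788152 \cdot \frac{1}{4176486} = - 768 i \sqrt{695} \left(- \frac{1}{219266}\right) + \frac{2394076}{2088243} = \frac{384 i \sqrt{695}}{109633} + \frac{2394076}{2088243} = \frac{2394076}{2088243} + \frac{384 i \sqrt{695}}{109633}$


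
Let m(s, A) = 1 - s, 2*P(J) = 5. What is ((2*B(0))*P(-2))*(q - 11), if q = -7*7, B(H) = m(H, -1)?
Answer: -300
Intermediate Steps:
P(J) = 5/2 (P(J) = (1/2)*5 = 5/2)
B(H) = 1 - H
q = -49
((2*B(0))*P(-2))*(q - 11) = ((2*(1 - 1*0))*(5/2))*(-49 - 11) = ((2*(1 + 0))*(5/2))*(-60) = ((2*1)*(5/2))*(-60) = (2*(5/2))*(-60) = 5*(-60) = -300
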